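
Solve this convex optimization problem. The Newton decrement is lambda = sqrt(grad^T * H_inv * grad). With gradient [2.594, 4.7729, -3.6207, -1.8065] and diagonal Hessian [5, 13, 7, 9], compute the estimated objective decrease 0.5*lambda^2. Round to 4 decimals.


Step 1: H is diagonal, so H^(-1) * g = [0.5188, 0.3671, -0.5172, -0.2007].
Step 2: g^T H^(-1) g = sum_i g_i^2 / H_ii
  = (2.594)^2/5 + (4.7729)^2/13 + (-3.6207)^2/7 + (-1.8065)^2/9
  = 1.3458 + 1.7524 + 1.8728 + 0.3626 = 5.3335
Step 3: Objective decrease = 0.5 * g^T H^(-1) g = 2.6668


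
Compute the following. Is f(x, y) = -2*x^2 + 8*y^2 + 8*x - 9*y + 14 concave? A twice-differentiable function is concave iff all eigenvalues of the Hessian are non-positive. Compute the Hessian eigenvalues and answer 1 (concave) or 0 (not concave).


The Hessian of f(x,y) = -2*x^2 + 8*y^2 + 8*x - 9*y + 14 is:
H = [[-4, 0], [0, 16]]
Trace = -4 + 16 = 12
Determinant = -4*16 - (0)^2 = -64
Discriminant = (12)^2 - 4*-64 = 400.0
Eigenvalues: lambda_1 = -4.0, lambda_2 = 16.0
The function is not concave.

0


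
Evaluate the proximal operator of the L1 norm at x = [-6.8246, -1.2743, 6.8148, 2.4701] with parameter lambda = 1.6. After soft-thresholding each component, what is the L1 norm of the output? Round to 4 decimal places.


Soft-thresholding with lambda = 1.6:
prox(-6.8246) = sign(-6.8246)*max(|-6.8246| - 1.6, 0) = -5.2246
prox(-1.2743) = sign(-1.2743)*max(|-1.2743| - 1.6, 0) = 0.0
prox(6.8148) = sign(6.8148)*max(|6.8148| - 1.6, 0) = 5.2148
prox(2.4701) = sign(2.4701)*max(|2.4701| - 1.6, 0) = 0.8701
prox(x) = [-5.2246, 0.0, 5.2148, 0.8701]
||prox(x)||_1 = 5.2246 + 0.0 + 5.2148 + 0.8701 = 11.3095


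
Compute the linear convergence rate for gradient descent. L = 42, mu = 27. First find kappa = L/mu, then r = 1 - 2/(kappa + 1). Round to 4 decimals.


Step 1: Compute the condition number.
kappa = L/mu = 42/27 = 1.5556
Step 2: Compute the convergence rate.
r = 1 - 2/(kappa + 1) = 1 - 2*mu/(L + mu) = (L - mu)/(L + mu) = 15/69 = 0.2174


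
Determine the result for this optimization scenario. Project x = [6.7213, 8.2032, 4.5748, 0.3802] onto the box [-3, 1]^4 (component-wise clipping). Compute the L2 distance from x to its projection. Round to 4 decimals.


Project each component onto [-3, 1].
clip(6.7213) = 1.0, clip(8.2032) = 1.0, clip(4.5748) = 1.0, clip(0.3802) = 0.3802
Projection = [1.0, 1.0, 1.0, 0.3802]
Squared diffs: [32.7333, 51.8861, 12.7792, 0.0]
Distance = sqrt(97.3986) = 9.8691


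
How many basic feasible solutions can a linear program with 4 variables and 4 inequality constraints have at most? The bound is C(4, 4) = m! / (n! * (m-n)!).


Each vertex corresponds to some choice of n active constraints out of m, so the number of vertices is at most C(m, n) = m! / (n!(m-n)!).
m = 4, n = 4
Numerator: 4 * 3 * 2 * 1
Denominator: 4! = 24
C(4, 4) = 1


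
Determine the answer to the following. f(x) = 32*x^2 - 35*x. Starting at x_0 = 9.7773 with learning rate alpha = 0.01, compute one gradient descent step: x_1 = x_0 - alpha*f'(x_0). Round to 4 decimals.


We compute the gradient at x_0 and apply the update.
f'(x) = 64*x - 35
f'(9.7773) = 64*9.7773 - 35 = 590.7472
x_1 = 9.7773 - 0.01*590.7472 = 3.8698


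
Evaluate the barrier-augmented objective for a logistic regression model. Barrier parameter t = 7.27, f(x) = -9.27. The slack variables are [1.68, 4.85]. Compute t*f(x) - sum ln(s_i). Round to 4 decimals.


Step 1: Compute log-barrier.
ln values: [0.5188, 1.579]
phi = -(0.5188 + 1.579) = -2.0978
Step 2: Compute augmented objective.
t*f(x) = 7.27*-9.27 = -67.3929
Total = -67.3929 - 2.0978 = -69.4907


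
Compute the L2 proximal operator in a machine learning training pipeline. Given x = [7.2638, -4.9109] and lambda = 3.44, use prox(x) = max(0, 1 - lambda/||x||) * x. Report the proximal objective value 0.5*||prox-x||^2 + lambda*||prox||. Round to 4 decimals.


Step 1: Compute ||x||.
||x|| = 8.7681
Step 2: Compute scaling factor.
scale = max(0, 1 - 3.44/8.7681) = 0.6077
Step 3: prox(x) = [4.414, -2.9842]
||prox(x)|| = 5.3281
Step 4: Proximal objective.
0.5*||prox-x||^2 = 5.9168
lambda*||prox|| = 18.3287
Total = 24.2455


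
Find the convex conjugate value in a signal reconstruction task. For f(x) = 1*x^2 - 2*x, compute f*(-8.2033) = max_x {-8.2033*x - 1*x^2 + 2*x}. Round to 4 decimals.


f*(y) = sup_x {y*x - a*x^2 - b*x} = sup_x {(y-b)*x - a*x^2}
FOC: (y - b) - 2a*x = 0 => x* = (y - b)/(2a)
x* = (-8.2033 + 2)/(2*1) = -3.1017
f*(-8.2033) = (y-b)^2/(4a) = (-8.2033 + 2)^2/(4*1)
= 38.4809/4 = 9.6202


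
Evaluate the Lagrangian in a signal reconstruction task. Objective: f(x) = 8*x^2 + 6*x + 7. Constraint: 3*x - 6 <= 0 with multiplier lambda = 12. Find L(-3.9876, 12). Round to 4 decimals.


Step 1: Evaluate f(x).
f(-3.9876) = 8*(-3.9876)^2 + 6*(-3.9876) + 7 = 110.282
Step 2: Evaluate g(x).
g(-3.9876) = 3*-3.9876 - 6 = -17.9628
Step 3: Compute Lagrangian.
L = 110.282 + 12*-17.9628 = -105.2716


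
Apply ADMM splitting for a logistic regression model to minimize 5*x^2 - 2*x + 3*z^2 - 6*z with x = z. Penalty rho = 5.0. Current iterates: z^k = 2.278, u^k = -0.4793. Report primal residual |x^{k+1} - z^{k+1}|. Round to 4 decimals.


ADMM iteration with rho = 5.0, z^k = 2.278, u^k = -0.4793
Step 1: x-update.
Minimize 5*x^2 - 2*x + (5.0/2)*(x - 2.278 - 0.4793)^2
FOC: (2*5 + 5.0)*x = 2 + 5.0*(2.278 + 0.4793)
x^{k+1} = 1.0524
Step 2: z-update.
Minimize 3*z^2 - 6*z + (5.0/2)*(1.0524 - z - 0.4793)^2
FOC: (2*3 + 5.0)*z = 6 + 5.0*(1.0524 - 0.4793)
z^{k+1} = 0.806
Step 3: u-update.
u^{k+1} = -0.4793 + 1.0524 - 0.806 = -0.2328
Step 4: Primal residual = |1.0524 - 0.806| = 0.2465


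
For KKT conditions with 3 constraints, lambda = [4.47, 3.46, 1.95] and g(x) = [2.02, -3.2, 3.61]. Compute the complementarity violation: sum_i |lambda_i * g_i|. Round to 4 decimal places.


KKT complementary slackness check:
lambda_1 * g_1 = 4.47 * 2.02 = 9.0294
lambda_2 * g_2 = 3.46 * -3.2 = -11.072
lambda_3 * g_3 = 1.95 * 3.61 = 7.0395
Total violation = 9.0294 + 11.072 + 7.0395 = 27.1409


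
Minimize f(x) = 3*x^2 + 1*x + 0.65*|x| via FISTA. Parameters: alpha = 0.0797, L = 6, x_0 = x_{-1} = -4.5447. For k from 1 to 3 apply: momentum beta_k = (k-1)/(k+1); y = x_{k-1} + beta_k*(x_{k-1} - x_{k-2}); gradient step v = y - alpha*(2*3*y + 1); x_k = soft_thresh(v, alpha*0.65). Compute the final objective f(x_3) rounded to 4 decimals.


FISTA on f(x) = 3*x^2 + 1*x + 0.65*|x|
L = 6, alpha = 0.0797
Iteration 1: beta = 0.0, y = -4.5447 + 0.0*(-4.5447 + 4.5447) = -4.5447
  grad(y) = -26.2682, v = y - alpha*grad = -2.4511
  prox(v) = soft_thresh(-2.4511, 0.0518) = -2.3993
Iteration 2: beta = 0.3333, y = -2.3993 + 0.3333*(-2.3993 + 4.5447) = -1.6842
  grad(y) = -9.1052, v = y - alpha*grad = -0.9585
  prox(v) = soft_thresh(-0.9585, 0.0518) = -0.9067
Iteration 3: beta = 0.5, y = -0.9067 + 0.5*(-0.9067 + 2.3993) = -0.1604
  grad(y) = 0.0376, v = y - alpha*grad = -0.1634
  prox(v) = soft_thresh(-0.1634, 0.0518) = -0.1116
f(x_3) = 3*(-0.1116)^2 + 1*(-0.1116) + 0.65*|-0.1116| = -0.0017


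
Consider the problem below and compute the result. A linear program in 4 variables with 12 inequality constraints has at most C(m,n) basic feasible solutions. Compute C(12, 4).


Each vertex corresponds to some choice of n active constraints out of m, so the number of vertices is at most C(m, n) = m! / (n!(m-n)!).
m = 12, n = 4
Numerator: 12 * 11 * 10 * 9
Denominator: 4! = 24
C(12, 4) = 495


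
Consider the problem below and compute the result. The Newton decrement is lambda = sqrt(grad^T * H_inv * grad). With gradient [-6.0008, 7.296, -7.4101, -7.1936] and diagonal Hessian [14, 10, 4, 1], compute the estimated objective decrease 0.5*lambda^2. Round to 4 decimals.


Step 1: H is diagonal, so H^(-1) * g = [-0.4286, 0.7296, -1.8525, -7.1936].
Step 2: g^T H^(-1) g = sum_i g_i^2 / H_ii
  = (-6.0008)^2/14 + (7.296)^2/10 + (-7.4101)^2/4 + (-7.1936)^2/1
  = 2.5721 + 5.3232 + 13.7274 + 51.7479 = 73.3706
Step 3: Objective decrease = 0.5 * g^T H^(-1) g = 36.6853


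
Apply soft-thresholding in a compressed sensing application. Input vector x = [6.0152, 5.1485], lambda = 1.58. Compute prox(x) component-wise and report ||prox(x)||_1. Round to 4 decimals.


Soft-thresholding with lambda = 1.58:
prox(6.0152) = sign(6.0152)*max(|6.0152| - 1.58, 0) = 4.4352
prox(5.1485) = sign(5.1485)*max(|5.1485| - 1.58, 0) = 3.5685
prox(x) = [4.4352, 3.5685]
||prox(x)||_1 = 4.4352 + 3.5685 = 8.0037


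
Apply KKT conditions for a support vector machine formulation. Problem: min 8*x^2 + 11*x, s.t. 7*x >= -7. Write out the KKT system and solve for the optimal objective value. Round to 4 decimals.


Step 1: Try lambda = 0 (constraint inactive).
Stationarity: 2*8*x + 11 = 0
x* = -11/(2*8) = -0.6875
Check constraint: 7*-0.6875 = -4.8125 >= -7 -- satisfied.
Step 2: Compute optimal value.
f(x*) = 8*(-0.6875)^2 + 11*(-0.6875) = -3.7813


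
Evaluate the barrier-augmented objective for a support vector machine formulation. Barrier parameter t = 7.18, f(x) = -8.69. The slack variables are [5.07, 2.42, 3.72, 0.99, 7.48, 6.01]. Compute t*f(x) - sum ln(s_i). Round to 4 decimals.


Step 1: Compute log-barrier.
ln values: [1.6233, 0.8838, 1.3137, -0.0101, 2.0122, 1.7934]
phi = -(1.6233 + 0.8838 + 1.3137 - 0.0101 + 2.0122 + 1.7934) = -7.6164
Step 2: Compute augmented objective.
t*f(x) = 7.18*-8.69 = -62.3942
Total = -62.3942 - 7.6164 = -70.0106


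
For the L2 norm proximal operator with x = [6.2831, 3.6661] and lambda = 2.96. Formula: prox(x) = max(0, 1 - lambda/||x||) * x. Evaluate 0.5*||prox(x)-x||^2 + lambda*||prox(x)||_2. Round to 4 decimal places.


Step 1: Compute ||x||.
||x|| = 7.2745
Step 2: Compute scaling factor.
scale = max(0, 1 - 2.96/7.2745) = 0.5931
Step 3: prox(x) = [3.7265, 2.1744]
||prox(x)|| = 4.3145
Step 4: Proximal objective.
0.5*||prox-x||^2 = 4.3808
lambda*||prox|| = 12.7709
Total = 17.1516


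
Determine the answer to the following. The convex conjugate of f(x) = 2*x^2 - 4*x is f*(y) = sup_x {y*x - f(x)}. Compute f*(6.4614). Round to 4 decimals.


f*(y) = sup_x {y*x - a*x^2 - b*x} = sup_x {(y-b)*x - a*x^2}
FOC: (y - b) - 2a*x = 0 => x* = (y - b)/(2a)
x* = (6.4614 + 4)/(2*2) = 2.6154
f*(6.4614) = (y-b)^2/(4a) = (6.4614 + 4)^2/(4*2)
= 109.4409/8 = 13.6801


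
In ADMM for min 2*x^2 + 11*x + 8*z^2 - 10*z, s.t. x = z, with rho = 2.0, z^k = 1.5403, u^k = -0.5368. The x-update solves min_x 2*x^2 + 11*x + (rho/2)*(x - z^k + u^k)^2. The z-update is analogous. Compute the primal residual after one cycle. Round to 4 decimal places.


ADMM iteration with rho = 2.0, z^k = 1.5403, u^k = -0.5368
Step 1: x-update.
Minimize 2*x^2 + 11*x + (2.0/2)*(x - 1.5403 - 0.5368)^2
FOC: (2*2 + 2.0)*x = -11 + 2.0*(1.5403 + 0.5368)
x^{k+1} = -1.141
Step 2: z-update.
Minimize 8*z^2 - 10*z + (2.0/2)*(-1.141 - z - 0.5368)^2
FOC: (2*8 + 2.0)*z = 10 + 2.0*(-1.141 - 0.5368)
z^{k+1} = 0.3691
Step 3: u-update.
u^{k+1} = -0.5368 - 1.141 - 0.3691 = -2.0469
Step 4: Primal residual = |-1.141 - 0.3691| = 1.5101


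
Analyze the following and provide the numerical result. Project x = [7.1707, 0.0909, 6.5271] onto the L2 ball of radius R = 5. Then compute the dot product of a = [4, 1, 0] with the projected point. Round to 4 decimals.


Step 1: Compute ||x|| (intermediates to 6 decimals).
||x|| = sqrt(7.1707^2 + 0.0909^2 + 6.5271^2) = 9.696919
Step 2: Project.
Since ||x|| > R, scale = R/||x|| = 5/9.696919 = 0.515628, proj(x) = scale * x
proj(x) = [3.697414, 0.046871, 3.365556]
Step 3: Dot product.
a^T * proj(x) = 4*3.697414 + 1*0.046871 + 0*3.365556 = 14.8365


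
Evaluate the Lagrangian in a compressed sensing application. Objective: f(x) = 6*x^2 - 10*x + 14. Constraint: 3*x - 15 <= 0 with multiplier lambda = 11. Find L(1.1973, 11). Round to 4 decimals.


Step 1: Evaluate f(x).
f(1.1973) = 6*1.1973^2 - 10*1.1973 + 14 = 10.6282
Step 2: Evaluate g(x).
g(1.1973) = 3*1.1973 - 15 = -11.4081
Step 3: Compute Lagrangian.
L = 10.6282 + 11*-11.4081 = -114.8609


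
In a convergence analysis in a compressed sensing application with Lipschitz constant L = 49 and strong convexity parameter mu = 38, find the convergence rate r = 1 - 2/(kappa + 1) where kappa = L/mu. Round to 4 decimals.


Step 1: Compute the condition number.
kappa = L/mu = 49/38 = 1.2895
Step 2: Compute the convergence rate.
r = 1 - 2/(kappa + 1) = 1 - 2*mu/(L + mu) = (L - mu)/(L + mu) = 11/87 = 0.1264


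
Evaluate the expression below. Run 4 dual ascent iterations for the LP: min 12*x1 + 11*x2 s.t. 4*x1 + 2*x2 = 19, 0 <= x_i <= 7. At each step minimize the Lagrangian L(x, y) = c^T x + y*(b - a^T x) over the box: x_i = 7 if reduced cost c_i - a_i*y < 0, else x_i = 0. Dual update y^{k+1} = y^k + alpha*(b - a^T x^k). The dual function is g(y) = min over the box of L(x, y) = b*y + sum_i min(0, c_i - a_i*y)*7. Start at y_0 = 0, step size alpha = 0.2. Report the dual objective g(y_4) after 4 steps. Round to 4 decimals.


Dual ascent for LP: min 12*x1 + 11*x2, 4*x1 + 2*x2 = 19, 0 <= x_i <= 7
Step 1: y^k = 0.0, reduced costs: (12.0, 11.0)
  x^k = (0.0, 0.0), subgradient = b - a^T x = 19.0
  y^{k+1} = 0.0 + 0.2*19.0 = 3.8
Step 2: y^k = 3.8, reduced costs: (-3.2, 3.4)
  x^k = (7.0, 0.0), subgradient = b - a^T x = -9.0
  y^{k+1} = 3.8 + 0.2*-9.0 = 2.0
Step 3: y^k = 2.0, reduced costs: (4.0, 7.0)
  x^k = (0.0, 0.0), subgradient = b - a^T x = 19.0
  y^{k+1} = 2.0 + 0.2*19.0 = 5.8
Step 4: y^k = 5.8, reduced costs: (-11.2, -0.6)
  x^k = (7.0, 7.0), subgradient = b - a^T x = -23.0
  y^{k+1} = 5.8 + 0.2*-23.0 = 1.2
Dual objective at y_4 = 1.2: reduced costs (7.2, 8.6), box minimizer x = (0.0, 0.0)
g(y_4) = b*y + (c1 - a1*y)*x1 + (c2 - a2*y)*x2 = 19*1.2 + 7.2*0.0 + 8.6*0.0 = 22.8 + 0.0 + 0.0 = 22.8


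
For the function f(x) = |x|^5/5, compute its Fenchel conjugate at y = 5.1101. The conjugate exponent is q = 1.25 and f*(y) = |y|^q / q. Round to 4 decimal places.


The conjugate exponent q satisfies 1/p + 1/q = 1.
p = 5, so q = 5/(5 - 1) = 1.25
|y|^q = 5.1101^1.25 = 7.6831
f*(5.1101) = 7.6831 / 1.25 = 6.1465


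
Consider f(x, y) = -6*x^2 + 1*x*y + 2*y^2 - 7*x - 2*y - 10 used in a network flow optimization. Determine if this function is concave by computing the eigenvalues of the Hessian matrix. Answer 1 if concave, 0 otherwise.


The Hessian of f(x,y) = -6*x^2 + 1*x*y + 2*y^2 - 7*x - 2*y - 10 is:
H = [[-12, 1], [1, 4]]
Trace = -12 + 4 = -8
Determinant = -12*4 - (1)^2 = -49
Discriminant = (-8)^2 - 4*-49 = 260.0
Eigenvalues: lambda_1 = -12.0623, lambda_2 = 4.0623
The function is not concave.

0


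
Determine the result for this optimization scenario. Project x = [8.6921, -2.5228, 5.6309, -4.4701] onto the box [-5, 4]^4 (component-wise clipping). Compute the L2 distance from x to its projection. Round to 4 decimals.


Project each component onto [-5, 4].
clip(8.6921) = 4.0, clip(-2.5228) = -2.5228, clip(5.6309) = 4.0, clip(-4.4701) = -4.4701
Projection = [4.0, -2.5228, 4.0, -4.4701]
Squared diffs: [22.0158, 0.0, 2.6598, 0.0]
Distance = sqrt(24.6756) = 4.9675


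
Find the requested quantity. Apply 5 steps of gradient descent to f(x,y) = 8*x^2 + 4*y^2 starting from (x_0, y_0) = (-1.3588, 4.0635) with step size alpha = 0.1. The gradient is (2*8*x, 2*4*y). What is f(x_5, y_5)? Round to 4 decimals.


Gradient descent on f(x,y) = 8*x^2 + 4*y^2.
Starting point: (-1.3588, 4.0635), alpha = 0.1
Step 1: grad_x = 2*8*-1.3588 = -21.7408, grad_y = 2*4*4.0635 = 32.508
  x_1 = -1.3588 - 0.1*-21.7408 = 0.8153
  y_1 = 4.0635 - 0.1*32.508 = 0.8127
Step 2: grad_x = 2*8*0.8153 = 13.0445, grad_y = 2*4*0.8127 = 6.5016
  x_2 = 0.8153 - 0.1*13.0445 = -0.4892
  y_2 = 0.8127 - 0.1*6.5016 = 0.1625
Step 3: grad_x = 2*8*-0.4892 = -7.8267, grad_y = 2*4*0.1625 = 1.3003
  x_3 = -0.4892 - 0.1*-7.8267 = 0.2935
  y_3 = 0.1625 - 0.1*1.3003 = 0.0325
Step 4: grad_x = 2*8*0.2935 = 4.696, grad_y = 2*4*0.0325 = 0.2601
  x_4 = 0.2935 - 0.1*4.696 = -0.1761
  y_4 = 0.0325 - 0.1*0.2601 = 0.0065
Step 5: grad_x = 2*8*-0.1761 = -2.8176, grad_y = 2*4*0.0065 = 0.052
  x_5 = -0.1761 - 0.1*-2.8176 = 0.1057
  y_5 = 0.0065 - 0.1*0.052 = 0.0013
f(0.1057, 0.0013) = 8*0.1057^2 + 4*0.0013^2 = 0.0893


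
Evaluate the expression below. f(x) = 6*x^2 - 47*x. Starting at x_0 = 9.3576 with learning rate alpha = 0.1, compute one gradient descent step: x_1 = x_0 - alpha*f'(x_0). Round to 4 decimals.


We compute the gradient at x_0 and apply the update.
f'(x) = 12*x - 47
f'(9.3576) = 12*9.3576 - 47 = 65.2912
x_1 = 9.3576 - 0.1*65.2912 = 2.8285


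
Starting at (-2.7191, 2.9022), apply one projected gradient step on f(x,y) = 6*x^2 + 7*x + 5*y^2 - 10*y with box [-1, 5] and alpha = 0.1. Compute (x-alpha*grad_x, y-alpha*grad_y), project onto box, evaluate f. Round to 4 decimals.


Step 1: Compute gradient at (-2.7191, 2.9022).
grad_x = 2*6*-2.7191 + 7 = -25.6292
grad_y = 2*5*2.9022 - 10 = 19.022
Step 2: Gradient step.
x_raw = -2.7191 - 0.1*-25.6292 = -0.1562
y_raw = 2.9022 - 0.1*19.022 = 1.0
Step 3: Project onto [-1, 5].
x_proj = clip(-0.1562) = -0.1562
y_proj = clip(1.0) = 1.0
Step 4: Evaluate f.
f(-0.1562, 1.0) = -5.9469


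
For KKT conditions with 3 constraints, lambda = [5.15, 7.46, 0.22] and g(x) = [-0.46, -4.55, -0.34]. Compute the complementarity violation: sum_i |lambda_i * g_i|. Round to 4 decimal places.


KKT complementary slackness check:
lambda_1 * g_1 = 5.15 * -0.46 = -2.369
lambda_2 * g_2 = 7.46 * -4.55 = -33.943
lambda_3 * g_3 = 0.22 * -0.34 = -0.0748
Total violation = 2.369 + 33.943 + 0.0748 = 36.3868


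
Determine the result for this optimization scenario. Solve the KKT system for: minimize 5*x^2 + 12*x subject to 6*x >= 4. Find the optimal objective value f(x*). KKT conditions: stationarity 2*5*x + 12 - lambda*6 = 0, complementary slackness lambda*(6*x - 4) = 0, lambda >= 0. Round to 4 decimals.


Step 1: Try lambda = 0 (constraint inactive).
x_unc = -12/(2*5) = -1.2
Check: 6*-1.2 = -7.2 < 4 -- violated!
Step 2: Constraint must be active: 6*x = 4
x* = 4/6 = 2/3 = 0.6667 (rounded; the exact value 2/3 is used below)
lambda = (2*5*(2/3) + 12)/6 = 3.1111
Step 3: Compute optimal value.
f(x*) = 5*(2/3)^2 + 12*(2/3) = 10.2222


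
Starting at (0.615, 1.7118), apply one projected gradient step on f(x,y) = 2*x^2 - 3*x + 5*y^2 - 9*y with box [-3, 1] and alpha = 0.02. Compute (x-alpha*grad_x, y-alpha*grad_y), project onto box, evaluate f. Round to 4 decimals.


Step 1: Compute gradient at (0.615, 1.7118).
grad_x = 2*2*0.615 - 3 = -0.54
grad_y = 2*5*1.7118 - 9 = 8.118
Step 2: Gradient step.
x_raw = 0.615 - 0.02*-0.54 = 0.6258
y_raw = 1.7118 - 0.02*8.118 = 1.5494
Step 3: Project onto [-3, 1].
x_proj = clip(0.6258) = 0.6258
y_proj = clip(1.5494) = 1.0
Step 4: Evaluate f.
f(0.6258, 1.0) = -5.0941


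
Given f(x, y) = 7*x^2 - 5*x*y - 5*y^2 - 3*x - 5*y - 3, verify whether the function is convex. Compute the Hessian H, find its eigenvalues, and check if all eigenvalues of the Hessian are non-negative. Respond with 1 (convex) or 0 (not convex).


The Hessian of f(x,y) = 7*x^2 - 5*x*y - 5*y^2 - 3*x - 5*y - 3 is:
H = [[14, -5], [-5, -10]]
Trace = 14 - 10 = 4
Determinant = 14*-10 - (-5)^2 = -165
Discriminant = (4)^2 - 4*-165 = 676.0
Eigenvalues: lambda_1 = -11.0, lambda_2 = 15.0
The function is not convex.

0


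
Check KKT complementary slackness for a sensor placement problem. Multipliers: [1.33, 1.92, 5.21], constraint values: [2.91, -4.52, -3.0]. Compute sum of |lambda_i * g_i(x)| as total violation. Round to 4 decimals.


KKT complementary slackness check:
lambda_1 * g_1 = 1.33 * 2.91 = 3.8703
lambda_2 * g_2 = 1.92 * -4.52 = -8.6784
lambda_3 * g_3 = 5.21 * -3.0 = -15.63
Total violation = 3.8703 + 8.6784 + 15.63 = 28.1787


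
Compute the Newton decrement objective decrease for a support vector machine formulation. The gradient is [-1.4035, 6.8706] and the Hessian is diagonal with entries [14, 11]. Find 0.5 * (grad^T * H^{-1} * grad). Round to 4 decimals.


Step 1: H is diagonal, so H^(-1) * g = [-0.1003, 0.6246].
Step 2: g^T H^(-1) g = sum_i g_i^2 / H_ii
  = (-1.4035)^2/14 + (6.8706)^2/11
  = 0.1407 + 4.2914 = 4.4321
Step 3: Objective decrease = 0.5 * g^T H^(-1) g = 2.216


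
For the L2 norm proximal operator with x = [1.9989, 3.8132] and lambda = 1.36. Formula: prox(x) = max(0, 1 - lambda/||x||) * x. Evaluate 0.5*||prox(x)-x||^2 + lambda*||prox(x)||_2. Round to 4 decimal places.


Step 1: Compute ||x||.
||x|| = 4.3054
Step 2: Compute scaling factor.
scale = max(0, 1 - 1.36/4.3054) = 0.6841
Step 3: prox(x) = [1.3675, 2.6087]
||prox(x)|| = 2.9454
Step 4: Proximal objective.
0.5*||prox-x||^2 = 0.9248
lambda*||prox|| = 4.0057
Total = 4.9305


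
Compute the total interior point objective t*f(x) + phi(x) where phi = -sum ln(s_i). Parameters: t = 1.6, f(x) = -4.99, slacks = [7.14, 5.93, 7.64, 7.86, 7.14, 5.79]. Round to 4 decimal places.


Step 1: Compute log-barrier.
ln values: [1.9657, 1.78, 2.0334, 2.0618, 1.9657, 1.7561]
phi = -(1.9657 + 1.78 + 2.0334 + 2.0618 + 1.9657 + 1.7561) = -11.5628
Step 2: Compute augmented objective.
t*f(x) = 1.6*-4.99 = -7.984
Total = -7.984 - 11.5628 = -19.5468


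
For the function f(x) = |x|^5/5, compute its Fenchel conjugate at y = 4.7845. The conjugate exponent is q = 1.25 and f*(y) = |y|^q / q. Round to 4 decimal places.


The conjugate exponent q satisfies 1/p + 1/q = 1.
p = 5, so q = 5/(5 - 1) = 1.25
|y|^q = 4.7845^1.25 = 7.0761
f*(4.7845) = 7.0761 / 1.25 = 5.6609


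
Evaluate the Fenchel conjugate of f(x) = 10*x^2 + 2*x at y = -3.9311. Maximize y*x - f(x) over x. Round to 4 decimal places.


f*(y) = sup_x {y*x - a*x^2 - b*x} = sup_x {(y-b)*x - a*x^2}
FOC: (y - b) - 2a*x = 0 => x* = (y - b)/(2a)
x* = (-3.9311 - 2)/(2*10) = -0.2966
f*(-3.9311) = (y-b)^2/(4a) = (-3.9311 - 2)^2/(4*10)
= 35.1779/40 = 0.8794


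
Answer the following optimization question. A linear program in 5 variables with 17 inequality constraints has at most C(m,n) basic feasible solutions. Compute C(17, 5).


Each vertex corresponds to some choice of n active constraints out of m, so the number of vertices is at most C(m, n) = m! / (n!(m-n)!).
m = 17, n = 5
Numerator: 17 * 16 * 15 * 14 * 13
Denominator: 5! = 120
C(17, 5) = 6188


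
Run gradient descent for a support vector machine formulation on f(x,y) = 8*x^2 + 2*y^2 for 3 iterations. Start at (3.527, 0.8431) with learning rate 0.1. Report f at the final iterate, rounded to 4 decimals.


Gradient descent on f(x,y) = 8*x^2 + 2*y^2.
Starting point: (3.527, 0.8431), alpha = 0.1
Step 1: grad_x = 2*8*3.527 = 56.432, grad_y = 2*2*0.8431 = 3.3724
  x_1 = 3.527 - 0.1*56.432 = -2.1162
  y_1 = 0.8431 - 0.1*3.3724 = 0.5059
Step 2: grad_x = 2*8*-2.1162 = -33.8592, grad_y = 2*2*0.5059 = 2.0234
  x_2 = -2.1162 - 0.1*-33.8592 = 1.2697
  y_2 = 0.5059 - 0.1*2.0234 = 0.3035
Step 3: grad_x = 2*8*1.2697 = 20.3155, grad_y = 2*2*0.3035 = 1.2141
  x_3 = 1.2697 - 0.1*20.3155 = -0.7618
  y_3 = 0.3035 - 0.1*1.2141 = 0.1821
f(-0.7618, 0.1821) = 8*(-0.7618)^2 + 2*0.1821^2 = 4.7094


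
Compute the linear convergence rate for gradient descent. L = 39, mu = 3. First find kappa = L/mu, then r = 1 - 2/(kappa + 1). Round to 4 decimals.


Step 1: Compute the condition number.
kappa = L/mu = 39/3 = 13.0
Step 2: Compute the convergence rate.
r = 1 - 2/(kappa + 1) = 1 - 2*mu/(L + mu) = (L - mu)/(L + mu) = 36/42 = 0.8571


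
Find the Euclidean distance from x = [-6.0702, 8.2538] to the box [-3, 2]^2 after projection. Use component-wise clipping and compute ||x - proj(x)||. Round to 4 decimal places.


Project each component onto [-3, 2].
clip(-6.0702) = -3.0, clip(8.2538) = 2.0
Projection = [-3.0, 2.0]
Squared diffs: [9.4261, 39.11]
Distance = sqrt(48.5361) = 6.9668


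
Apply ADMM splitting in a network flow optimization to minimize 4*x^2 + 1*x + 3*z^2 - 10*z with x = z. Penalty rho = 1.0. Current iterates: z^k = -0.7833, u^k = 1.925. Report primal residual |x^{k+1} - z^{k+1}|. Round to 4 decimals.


ADMM iteration with rho = 1.0, z^k = -0.7833, u^k = 1.925
Step 1: x-update.
Minimize 4*x^2 + 1*x + (1.0/2)*(x + 0.7833 + 1.925)^2
FOC: (2*4 + 1.0)*x = -1 + 1.0*(-0.7833 - 1.925)
x^{k+1} = -0.412
Step 2: z-update.
Minimize 3*z^2 - 10*z + (1.0/2)*(-0.412 - z + 1.925)^2
FOC: (2*3 + 1.0)*z = 10 + 1.0*(-0.412 + 1.925)
z^{k+1} = 1.6447
Step 3: u-update.
u^{k+1} = 1.925 - 0.412 - 1.6447 = -0.1317
Step 4: Primal residual = |-0.412 - 1.6447| = 2.0567


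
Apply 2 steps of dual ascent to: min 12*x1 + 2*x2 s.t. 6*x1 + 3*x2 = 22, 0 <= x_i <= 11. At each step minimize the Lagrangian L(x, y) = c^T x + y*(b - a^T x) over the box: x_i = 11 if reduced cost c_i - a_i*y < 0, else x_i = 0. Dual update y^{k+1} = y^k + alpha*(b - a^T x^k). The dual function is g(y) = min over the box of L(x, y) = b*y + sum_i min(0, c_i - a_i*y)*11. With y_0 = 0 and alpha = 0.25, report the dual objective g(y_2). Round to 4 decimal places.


Dual ascent for LP: min 12*x1 + 2*x2, 6*x1 + 3*x2 = 22, 0 <= x_i <= 11
Step 1: y^k = 0.0, reduced costs: (12.0, 2.0)
  x^k = (0.0, 0.0), subgradient = b - a^T x = 22.0
  y^{k+1} = 0.0 + 0.25*22.0 = 5.5
Step 2: y^k = 5.5, reduced costs: (-21.0, -14.5)
  x^k = (11.0, 11.0), subgradient = b - a^T x = -77.0
  y^{k+1} = 5.5 + 0.25*-77.0 = -13.75
Dual objective at y_2 = -13.75: reduced costs (94.5, 43.25), box minimizer x = (0.0, 0.0)
g(y_2) = b*y + (c1 - a1*y)*x1 + (c2 - a2*y)*x2 = 22*(-13.75) + 94.5*0.0 + 43.25*0.0 = -302.5 + 0.0 + 0.0 = -302.5


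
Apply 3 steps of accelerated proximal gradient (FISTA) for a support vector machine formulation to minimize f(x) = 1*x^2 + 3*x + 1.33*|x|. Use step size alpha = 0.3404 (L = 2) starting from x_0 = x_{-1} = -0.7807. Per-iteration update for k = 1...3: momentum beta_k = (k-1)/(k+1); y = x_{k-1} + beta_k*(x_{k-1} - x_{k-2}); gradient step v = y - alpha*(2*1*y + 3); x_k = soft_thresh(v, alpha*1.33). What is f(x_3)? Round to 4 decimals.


FISTA on f(x) = 1*x^2 + 3*x + 1.33*|x|
L = 2, alpha = 0.3404
Iteration 1: beta = 0.0, y = -0.7807 + 0.0*(-0.7807 + 0.7807) = -0.7807
  grad(y) = 1.4386, v = y - alpha*grad = -1.2704
  prox(v) = soft_thresh(-1.2704, 0.4527) = -0.8177
Iteration 2: beta = 0.3333, y = -0.8177 + 0.3333*(-0.8177 + 0.7807) = -0.83
  grad(y) = 1.34, v = y - alpha*grad = -1.2861
  prox(v) = soft_thresh(-1.2861, 0.4527) = -0.8334
Iteration 3: beta = 0.5, y = -0.8334 + 0.5*(-0.8334 + 0.8177) = -0.8413
  grad(y) = 1.3175, v = y - alpha*grad = -1.2897
  prox(v) = soft_thresh(-1.2897, 0.4527) = -0.837
f(x_3) = 1*(-0.837)^2 + 3*(-0.837) + 1.33*|-0.837| = -0.6972


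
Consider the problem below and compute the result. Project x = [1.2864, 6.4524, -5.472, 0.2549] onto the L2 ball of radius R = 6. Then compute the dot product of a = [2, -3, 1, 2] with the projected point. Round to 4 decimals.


Step 1: Compute ||x|| (intermediates to 6 decimals).
||x|| = sqrt(1.2864^2 + 6.4524^2 + (-5.472)^2 + 0.2549^2) = 8.561311
Step 2: Project.
Since ||x|| > R, scale = R/||x|| = 6/8.561311 = 0.700827, proj(x) = scale * x
proj(x) = [0.901544, 4.522016, -3.834925, 0.178641]
Step 3: Dot product.
a^T * proj(x) = 2*0.901544 - 3*4.522016 + 1*(-3.834925) + 2*0.178641 = -15.2406


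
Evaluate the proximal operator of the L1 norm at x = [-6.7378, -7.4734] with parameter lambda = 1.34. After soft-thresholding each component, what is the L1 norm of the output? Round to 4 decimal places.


Soft-thresholding with lambda = 1.34:
prox(-6.7378) = sign(-6.7378)*max(|-6.7378| - 1.34, 0) = -5.3978
prox(-7.4734) = sign(-7.4734)*max(|-7.4734| - 1.34, 0) = -6.1334
prox(x) = [-5.3978, -6.1334]
||prox(x)||_1 = 5.3978 + 6.1334 = 11.5312


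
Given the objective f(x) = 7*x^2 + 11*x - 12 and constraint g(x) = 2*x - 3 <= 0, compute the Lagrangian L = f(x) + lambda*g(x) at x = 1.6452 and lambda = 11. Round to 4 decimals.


Step 1: Evaluate f(x).
f(1.6452) = 7*1.6452^2 + 11*1.6452 - 12 = 25.044
Step 2: Evaluate g(x).
g(1.6452) = 2*1.6452 - 3 = 0.2904
Step 3: Compute Lagrangian.
L = 25.044 + 11*0.2904 = 28.2384


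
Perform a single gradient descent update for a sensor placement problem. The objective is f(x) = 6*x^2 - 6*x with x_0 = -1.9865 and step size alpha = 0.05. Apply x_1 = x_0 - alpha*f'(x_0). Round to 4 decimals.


We compute the gradient at x_0 and apply the update.
f'(x) = 12*x - 6
f'(-1.9865) = 12*-1.9865 - 6 = -29.838
x_1 = -1.9865 - 0.05*-29.838 = -0.4946


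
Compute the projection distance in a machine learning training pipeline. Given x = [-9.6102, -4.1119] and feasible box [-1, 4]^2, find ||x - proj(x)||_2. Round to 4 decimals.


Project each component onto [-1, 4].
clip(-9.6102) = -1.0, clip(-4.1119) = -1.0
Projection = [-1.0, -1.0]
Squared diffs: [74.1355, 9.6839]
Distance = sqrt(83.8194) = 9.1553


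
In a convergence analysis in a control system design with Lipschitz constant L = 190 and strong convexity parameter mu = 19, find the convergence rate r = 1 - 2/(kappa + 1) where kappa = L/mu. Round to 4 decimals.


Step 1: Compute the condition number.
kappa = L/mu = 190/19 = 10.0
Step 2: Compute the convergence rate.
r = 1 - 2/(kappa + 1) = 1 - 2*mu/(L + mu) = (L - mu)/(L + mu) = 171/209 = 0.8182


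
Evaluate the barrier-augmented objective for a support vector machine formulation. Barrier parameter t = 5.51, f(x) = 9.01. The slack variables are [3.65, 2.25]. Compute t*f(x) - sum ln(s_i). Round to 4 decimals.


Step 1: Compute log-barrier.
ln values: [1.2947, 0.8109]
phi = -(1.2947 + 0.8109) = -2.1057
Step 2: Compute augmented objective.
t*f(x) = 5.51*9.01 = 49.6451
Total = 49.6451 - 2.1057 = 47.5394


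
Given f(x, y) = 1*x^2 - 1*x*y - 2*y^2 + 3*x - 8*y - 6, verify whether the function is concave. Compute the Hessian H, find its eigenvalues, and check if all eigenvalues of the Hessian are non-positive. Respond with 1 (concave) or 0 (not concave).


The Hessian of f(x,y) = 1*x^2 - 1*x*y - 2*y^2 + 3*x - 8*y - 6 is:
H = [[2, -1], [-1, -4]]
Trace = 2 - 4 = -2
Determinant = 2*-4 - (-1)^2 = -9
Discriminant = (-2)^2 - 4*-9 = 40.0
Eigenvalues: lambda_1 = -4.1623, lambda_2 = 2.1623
The function is not concave.

0


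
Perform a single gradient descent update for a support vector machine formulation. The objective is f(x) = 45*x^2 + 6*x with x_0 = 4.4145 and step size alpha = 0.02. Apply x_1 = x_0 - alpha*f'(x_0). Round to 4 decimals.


We compute the gradient at x_0 and apply the update.
f'(x) = 90*x + 6
f'(4.4145) = 90*4.4145 + 6 = 403.305
x_1 = 4.4145 - 0.02*403.305 = -3.6516


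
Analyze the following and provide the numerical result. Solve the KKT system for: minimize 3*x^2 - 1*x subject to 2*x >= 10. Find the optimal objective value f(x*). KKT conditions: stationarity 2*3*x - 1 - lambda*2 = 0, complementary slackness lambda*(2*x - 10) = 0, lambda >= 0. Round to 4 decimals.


Step 1: Try lambda = 0 (constraint inactive).
x_unc = 1/(2*3) = 0.1667
Check: 2*0.1667 = 0.3334 < 10 -- violated!
Step 2: Constraint must be active: 2*x = 10
x* = 10/2 = 5.0
lambda = (2*3*5.0 - 1)/2 = 14.5
Step 3: Compute optimal value.
f(x*) = 3*5.0^2 - 1*5.0 = 70.0


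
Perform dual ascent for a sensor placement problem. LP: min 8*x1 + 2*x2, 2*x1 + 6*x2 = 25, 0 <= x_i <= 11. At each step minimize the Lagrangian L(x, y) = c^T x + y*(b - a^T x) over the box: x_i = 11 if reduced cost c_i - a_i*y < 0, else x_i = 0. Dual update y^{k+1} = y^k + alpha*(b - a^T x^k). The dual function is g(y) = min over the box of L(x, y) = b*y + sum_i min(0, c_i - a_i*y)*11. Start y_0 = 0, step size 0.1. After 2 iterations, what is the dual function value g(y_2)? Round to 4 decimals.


Dual ascent for LP: min 8*x1 + 2*x2, 2*x1 + 6*x2 = 25, 0 <= x_i <= 11
Step 1: y^k = 0.0, reduced costs: (8.0, 2.0)
  x^k = (0.0, 0.0), subgradient = b - a^T x = 25.0
  y^{k+1} = 0.0 + 0.1*25.0 = 2.5
Step 2: y^k = 2.5, reduced costs: (3.0, -13.0)
  x^k = (0.0, 11.0), subgradient = b - a^T x = -41.0
  y^{k+1} = 2.5 + 0.1*-41.0 = -1.6
Dual objective at y_2 = -1.6: reduced costs (11.2, 11.6), box minimizer x = (0.0, 0.0)
g(y_2) = b*y + (c1 - a1*y)*x1 + (c2 - a2*y)*x2 = 25*(-1.6) + 11.2*0.0 + 11.6*0.0 = -40.0 + 0.0 + 0.0 = -40.0


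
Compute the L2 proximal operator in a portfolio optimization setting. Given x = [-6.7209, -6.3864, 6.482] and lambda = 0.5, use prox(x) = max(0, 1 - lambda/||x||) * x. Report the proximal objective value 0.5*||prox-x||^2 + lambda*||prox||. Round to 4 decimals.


Step 1: Compute ||x||.
||x|| = 11.3125
Step 2: Compute scaling factor.
scale = max(0, 1 - 0.5/11.3125) = 0.9558
Step 3: prox(x) = [-6.4238, -6.1041, 6.1955]
||prox(x)|| = 10.8125
Step 4: Proximal objective.
0.5*||prox-x||^2 = 0.125
lambda*||prox|| = 5.4063
Total = 5.5313


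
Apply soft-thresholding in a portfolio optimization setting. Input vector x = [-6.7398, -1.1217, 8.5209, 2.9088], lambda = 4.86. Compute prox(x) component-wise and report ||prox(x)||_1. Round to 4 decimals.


Soft-thresholding with lambda = 4.86:
prox(-6.7398) = sign(-6.7398)*max(|-6.7398| - 4.86, 0) = -1.8798
prox(-1.1217) = sign(-1.1217)*max(|-1.1217| - 4.86, 0) = 0.0
prox(8.5209) = sign(8.5209)*max(|8.5209| - 4.86, 0) = 3.6609
prox(2.9088) = sign(2.9088)*max(|2.9088| - 4.86, 0) = 0.0
prox(x) = [-1.8798, 0.0, 3.6609, 0.0]
||prox(x)||_1 = 1.8798 + 0.0 + 3.6609 + 0.0 = 5.5407


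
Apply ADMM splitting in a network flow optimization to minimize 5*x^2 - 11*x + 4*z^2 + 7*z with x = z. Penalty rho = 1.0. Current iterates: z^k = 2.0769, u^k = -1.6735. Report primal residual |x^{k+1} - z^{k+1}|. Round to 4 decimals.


ADMM iteration with rho = 1.0, z^k = 2.0769, u^k = -1.6735
Step 1: x-update.
Minimize 5*x^2 - 11*x + (1.0/2)*(x - 2.0769 - 1.6735)^2
FOC: (2*5 + 1.0)*x = 11 + 1.0*(2.0769 + 1.6735)
x^{k+1} = 1.3409
Step 2: z-update.
Minimize 4*z^2 + 7*z + (1.0/2)*(1.3409 - z - 1.6735)^2
FOC: (2*4 + 1.0)*z = -7 + 1.0*(1.3409 - 1.6735)
z^{k+1} = -0.8147
Step 3: u-update.
u^{k+1} = -1.6735 + 1.3409 + 0.8147 = 0.4822
Step 4: Primal residual = |1.3409 + 0.8147| = 2.1557


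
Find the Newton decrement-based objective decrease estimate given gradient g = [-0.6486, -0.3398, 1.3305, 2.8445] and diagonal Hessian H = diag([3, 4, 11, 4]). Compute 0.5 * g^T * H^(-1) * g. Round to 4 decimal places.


Step 1: H is diagonal, so H^(-1) * g = [-0.2162, -0.085, 0.121, 0.7111].
Step 2: g^T H^(-1) g = sum_i g_i^2 / H_ii
  = (-0.6486)^2/3 + (-0.3398)^2/4 + (1.3305)^2/11 + (2.8445)^2/4
  = 0.1402 + 0.0289 + 0.1609 + 2.0228 = 2.3528
Step 3: Objective decrease = 0.5 * g^T H^(-1) g = 1.1764


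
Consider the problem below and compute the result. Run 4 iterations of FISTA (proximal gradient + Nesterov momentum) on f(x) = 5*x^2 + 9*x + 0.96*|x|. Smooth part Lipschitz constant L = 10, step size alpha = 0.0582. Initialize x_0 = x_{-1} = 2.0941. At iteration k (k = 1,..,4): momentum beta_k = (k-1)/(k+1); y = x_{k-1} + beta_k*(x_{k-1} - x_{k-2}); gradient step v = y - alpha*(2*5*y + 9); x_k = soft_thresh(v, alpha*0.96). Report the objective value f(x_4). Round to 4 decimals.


FISTA on f(x) = 5*x^2 + 9*x + 0.96*|x|
L = 10, alpha = 0.0582
Iteration 1: beta = 0.0, y = 2.0941 + 0.0*(2.0941 - 2.0941) = 2.0941
  grad(y) = 29.941, v = y - alpha*grad = 0.3515
  prox(v) = soft_thresh(0.3515, 0.0559) = 0.2957
Iteration 2: beta = 0.3333, y = 0.2957 + 0.3333*(0.2957 - 2.0941) = -0.3038
  grad(y) = 5.9618, v = y - alpha*grad = -0.6508
  prox(v) = soft_thresh(-0.6508, 0.0559) = -0.5949
Iteration 3: beta = 0.5, y = -0.5949 + 0.5*(-0.5949 - 0.2957) = -1.0402
  grad(y) = -1.4022, v = y - alpha*grad = -0.9586
  prox(v) = soft_thresh(-0.9586, 0.0559) = -0.9027
Iteration 4: beta = 0.6, y = -0.9027 + 0.6*(-0.9027 + 0.5949) = -1.0874
  grad(y) = -1.8743, v = y - alpha*grad = -0.9783
  prox(v) = soft_thresh(-0.9783, 0.0559) = -0.9225
f(x_4) = 5*(-0.9225)^2 + 9*(-0.9225) + 0.96*|-0.9225| = -3.1619


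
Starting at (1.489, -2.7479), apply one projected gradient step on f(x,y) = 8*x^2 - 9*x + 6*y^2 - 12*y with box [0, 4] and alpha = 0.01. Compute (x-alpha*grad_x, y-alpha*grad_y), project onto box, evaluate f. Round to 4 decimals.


Step 1: Compute gradient at (1.489, -2.7479).
grad_x = 2*8*1.489 - 9 = 14.824
grad_y = 2*6*-2.7479 - 12 = -44.9748
Step 2: Gradient step.
x_raw = 1.489 - 0.01*14.824 = 1.3408
y_raw = -2.7479 - 0.01*-44.9748 = -2.2982
Step 3: Project onto [0, 4].
x_proj = clip(1.3408) = 1.3408
y_proj = clip(-2.2982) = 0.0
Step 4: Evaluate f.
f(1.3408, 0.0) = 2.3143


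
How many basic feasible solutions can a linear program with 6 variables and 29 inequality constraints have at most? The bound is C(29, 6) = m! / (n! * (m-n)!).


Each vertex corresponds to some choice of n active constraints out of m, so the number of vertices is at most C(m, n) = m! / (n!(m-n)!).
m = 29, n = 6
Numerator: 29 * 28 * 27 * 26 * 25 * 24
Denominator: 6! = 720
C(29, 6) = 475020


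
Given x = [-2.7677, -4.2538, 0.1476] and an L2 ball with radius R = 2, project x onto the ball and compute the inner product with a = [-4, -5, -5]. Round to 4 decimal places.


Step 1: Compute ||x|| (intermediates to 6 decimals).
||x|| = sqrt((-2.7677)^2 + (-4.2538)^2 + 0.1476^2) = 5.077082
Step 2: Project.
Since ||x|| > R, scale = R/||x|| = 2/5.077082 = 0.393927, proj(x) = scale * x
proj(x) = [-1.090272, -1.675687, 0.058144]
Step 3: Dot product.
a^T * proj(x) = -4*(-1.090272) - 5*(-1.675687) - 5*0.058144 = 12.4488


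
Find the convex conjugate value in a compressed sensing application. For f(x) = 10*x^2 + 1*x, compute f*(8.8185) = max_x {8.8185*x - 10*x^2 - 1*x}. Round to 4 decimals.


f*(y) = sup_x {y*x - a*x^2 - b*x} = sup_x {(y-b)*x - a*x^2}
FOC: (y - b) - 2a*x = 0 => x* = (y - b)/(2a)
x* = (8.8185 - 1)/(2*10) = 0.3909
f*(8.8185) = (y-b)^2/(4a) = (8.8185 - 1)^2/(4*10)
= 61.1289/40 = 1.5282


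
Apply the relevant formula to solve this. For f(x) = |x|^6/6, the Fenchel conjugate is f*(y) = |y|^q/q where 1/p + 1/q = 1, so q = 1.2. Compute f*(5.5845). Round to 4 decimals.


The conjugate exponent q satisfies 1/p + 1/q = 1.
p = 6, so q = 6/(6 - 1) = 1.2
|y|^q = 5.5845^1.2 = 7.8774
f*(5.5845) = 7.8774 / 1.2 = 6.5645


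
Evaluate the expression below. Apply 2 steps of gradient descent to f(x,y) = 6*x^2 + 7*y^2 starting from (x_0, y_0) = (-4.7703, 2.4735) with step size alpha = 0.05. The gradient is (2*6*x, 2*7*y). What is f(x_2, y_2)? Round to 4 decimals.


Gradient descent on f(x,y) = 6*x^2 + 7*y^2.
Starting point: (-4.7703, 2.4735), alpha = 0.05
Step 1: grad_x = 2*6*-4.7703 = -57.2436, grad_y = 2*7*2.4735 = 34.629
  x_1 = -4.7703 - 0.05*-57.2436 = -1.9081
  y_1 = 2.4735 - 0.05*34.629 = 0.7421
Step 2: grad_x = 2*6*-1.9081 = -22.8974, grad_y = 2*7*0.7421 = 10.3887
  x_2 = -1.9081 - 0.05*-22.8974 = -0.7632
  y_2 = 0.7421 - 0.05*10.3887 = 0.2226
f(-0.7632, 0.2226) = 6*(-0.7632)^2 + 7*0.2226^2 = 3.8422


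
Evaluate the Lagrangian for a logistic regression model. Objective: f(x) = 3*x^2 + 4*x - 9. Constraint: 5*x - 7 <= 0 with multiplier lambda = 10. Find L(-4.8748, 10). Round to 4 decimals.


Step 1: Evaluate f(x).
f(-4.8748) = 3*(-4.8748)^2 + 4*(-4.8748) - 9 = 42.7918
Step 2: Evaluate g(x).
g(-4.8748) = 5*-4.8748 - 7 = -31.374
Step 3: Compute Lagrangian.
L = 42.7918 + 10*-31.374 = -270.9482


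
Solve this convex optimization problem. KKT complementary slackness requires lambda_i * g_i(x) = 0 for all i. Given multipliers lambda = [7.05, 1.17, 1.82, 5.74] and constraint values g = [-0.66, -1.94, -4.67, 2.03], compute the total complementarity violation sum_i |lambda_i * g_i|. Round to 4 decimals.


KKT complementary slackness check:
lambda_1 * g_1 = 7.05 * -0.66 = -4.653
lambda_2 * g_2 = 1.17 * -1.94 = -2.2698
lambda_3 * g_3 = 1.82 * -4.67 = -8.4994
lambda_4 * g_4 = 5.74 * 2.03 = 11.6522
Total violation = 4.653 + 2.2698 + 8.4994 + 11.6522 = 27.0744


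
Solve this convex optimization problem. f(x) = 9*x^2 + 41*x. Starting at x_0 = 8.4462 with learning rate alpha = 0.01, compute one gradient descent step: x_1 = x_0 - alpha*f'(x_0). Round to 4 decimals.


We compute the gradient at x_0 and apply the update.
f'(x) = 18*x + 41
f'(8.4462) = 18*8.4462 + 41 = 193.0316
x_1 = 8.4462 - 0.01*193.0316 = 6.5159


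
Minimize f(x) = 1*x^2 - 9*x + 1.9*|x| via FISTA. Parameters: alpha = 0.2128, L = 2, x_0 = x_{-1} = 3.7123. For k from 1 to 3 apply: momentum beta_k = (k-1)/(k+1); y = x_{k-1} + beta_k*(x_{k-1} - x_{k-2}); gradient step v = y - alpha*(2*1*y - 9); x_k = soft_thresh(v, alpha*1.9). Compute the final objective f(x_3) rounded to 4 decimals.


FISTA on f(x) = 1*x^2 - 9*x + 1.9*|x|
L = 2, alpha = 0.2128
Iteration 1: beta = 0.0, y = 3.7123 + 0.0*(3.7123 - 3.7123) = 3.7123
  grad(y) = -1.5754, v = y - alpha*grad = 4.0475
  prox(v) = soft_thresh(4.0475, 0.4043) = 3.6432
Iteration 2: beta = 0.3333, y = 3.6432 + 0.3333*(3.6432 - 3.7123) = 3.6202
  grad(y) = -1.7596, v = y - alpha*grad = 3.9946
  prox(v) = soft_thresh(3.9946, 0.4043) = 3.5903
Iteration 3: beta = 0.5, y = 3.5903 + 0.5*(3.5903 - 3.6432) = 3.5639
  grad(y) = -1.8723, v = y - alpha*grad = 3.9623
  prox(v) = soft_thresh(3.9623, 0.4043) = 3.558
f(x_3) = 1*3.558^2 - 9*3.558 + 1.9*|3.558| = -12.6024
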